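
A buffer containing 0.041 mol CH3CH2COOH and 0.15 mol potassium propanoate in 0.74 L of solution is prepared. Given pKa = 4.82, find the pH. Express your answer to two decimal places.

Henderson–Hasselbalch: pH = pKa + log([CH3CH2COO-]/[CH3CH2COOH]) = 4.82 + log(0.15/0.041)
pH = 4.82 + (+0.563) = 5.38

pH = 5.38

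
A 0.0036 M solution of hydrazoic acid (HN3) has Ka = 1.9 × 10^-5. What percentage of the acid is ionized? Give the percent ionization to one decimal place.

HN3 ⇌ N3- + H+; let x = [H+] at equilibrium.
Ka = x²/(C₀ − x); solving the quadratic gives x = 2.52 × 10^-4 M.
Fraction ionized = 2.52 × 10^-4 / 0.0036 = 0.0700 → 7.0%

7.0%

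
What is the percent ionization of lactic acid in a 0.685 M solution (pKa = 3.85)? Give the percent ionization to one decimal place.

CH3CH(OH)COOH ⇌ CH3CH(OH)COO- + H+; let x = [H+] at equilibrium.
Ka = 10^(−3.85) = 1.41 × 10^-4
x ≈ √(Ka·C₀) = √(1.41 × 10^-4 × 0.685) = 9.83 × 10^-3 M
% ionization = x/C₀ × 100% = 9.83 × 10^-3/0.685 × 100% = 1.4%

1.4%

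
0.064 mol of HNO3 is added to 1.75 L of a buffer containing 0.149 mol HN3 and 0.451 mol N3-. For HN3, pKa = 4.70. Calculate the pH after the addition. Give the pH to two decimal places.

Added H+ converts N3- to HN3: HN3 → 0.213 mol, N3- → 0.387 mol.
pH = pKa + log([A⁻]/[HA]) = 4.70 + log(0.387/0.213) = 4.70 +0.259

pH = 4.96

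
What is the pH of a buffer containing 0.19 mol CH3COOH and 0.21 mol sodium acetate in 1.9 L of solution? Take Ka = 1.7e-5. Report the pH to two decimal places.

pKa = −log(1.7 × 10^-5) = 4.770
Using pH = pKa + log([base]/[acid]) with [base]/[acid] = 0.21/0.19:
pH = 4.770 + (+0.043) = 4.81

pH = 4.81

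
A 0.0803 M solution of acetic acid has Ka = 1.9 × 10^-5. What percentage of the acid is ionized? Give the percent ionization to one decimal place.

1.5%

CH3COOH ⇌ CH3COO- + H+; let x = [H+] at equilibrium.
x ≈ √(Ka·C₀) = √(1.9 × 10^-5 × 0.0803) = 1.24 × 10^-3 M
Fraction ionized = 1.24 × 10^-3 / 0.0803 = 0.0154 → 1.5%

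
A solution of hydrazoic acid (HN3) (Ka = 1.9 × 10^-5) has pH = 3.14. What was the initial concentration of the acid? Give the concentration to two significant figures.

[H+] = 10^(-3.14) = 7.24 × 10^-4 M = x
Ka = x²/(C₀ − x) ⇒ C₀ = x + x²/Ka
C₀ = 7.24 × 10^-4 + (7.24 × 10^-4)²/(1.9 × 10^-5) = 2.83 × 10^-2 M

C₀ = 2.8 × 10^-2 M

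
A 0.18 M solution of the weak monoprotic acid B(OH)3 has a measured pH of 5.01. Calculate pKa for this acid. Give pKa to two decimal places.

pKa = 9.28

[H+] = 10^(-5.01) = 9.77 × 10^-6 M
At equilibrium [HA] = 0.18 − 9.77 × 10^-6 = 1.80 × 10^-1 M
Ka = [H+][A-]/[HA] = (9.77 × 10^-6)² / 1.80 × 10^-1 = 5.30 × 10^-10
pKa = -log(5.30 × 10^-10) = 9.28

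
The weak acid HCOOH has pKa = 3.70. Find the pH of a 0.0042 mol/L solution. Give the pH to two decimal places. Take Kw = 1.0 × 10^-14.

pH = 3.09

HCOOH ⇌ HCOO- + H+
Ka = 10^(−3.70) = 2.00 × 10^-4
From the ICE table, Ka = [H+]²/(0.0042 − [H+]) = 2.00 × 10^-4.
The 5% rule fails; solving [H+]² + Ka·[H+] − Ka·C₀ = 0 exactly:
[H+] = (−Ka + √(Ka² + 4·Ka·C₀))/2 = 8.22 × 10^-4 M
pH = −log[H+] = −log(8.22 × 10^-4) = 3.09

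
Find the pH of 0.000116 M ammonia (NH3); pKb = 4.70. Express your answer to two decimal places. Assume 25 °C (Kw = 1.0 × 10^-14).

NH3 + H2O ⇌ NH4+ + OH-
Kb = 10^(−4.70) = 2.00 × 10^-5
From the ICE table, Kb = x²/(0.000116 − x) = 2.00 × 10^-5.
x is not negligible relative to C₀; solve x² + 2e-05·x − 2.32e-09 = 0.
x = (−Kb + √(Kb² + 4·Kb·C₀))/2 = 3.92 × 10^-5 M
pOH = −log(3.92 × 10^-5) = 4.41; pH = 14.00 − 4.41 = 9.59

pH = 9.59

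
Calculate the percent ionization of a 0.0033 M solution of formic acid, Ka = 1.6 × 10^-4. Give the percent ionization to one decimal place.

19.7%

HCOOH ⇌ HCOO- + H+; let x = [H+] at equilibrium.
Solve x² + 0.00016x − 5.28e-07 = 0 → x = 6.51 × 10^-4 M
Fraction ionized = 6.51 × 10^-4 / 0.0033 = 0.1973 → 19.7%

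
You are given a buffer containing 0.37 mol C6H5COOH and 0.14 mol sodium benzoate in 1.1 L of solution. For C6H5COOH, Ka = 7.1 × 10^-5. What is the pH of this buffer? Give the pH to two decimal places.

pKa = −log(7.1 × 10^-5) = 4.149
Henderson–Hasselbalch: pH = pKa + log([C6H5COO-]/[C6H5COOH]) = 4.149 + log(0.14/0.37)
pH = 4.149 + (-0.422) = 3.73

pH = 3.73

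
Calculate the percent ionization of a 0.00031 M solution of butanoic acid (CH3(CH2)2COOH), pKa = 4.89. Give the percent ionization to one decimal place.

18.4%

CH3(CH2)2COOH ⇌ CH3(CH2)2COO- + H+; let x = [H+] at equilibrium.
Ka = 10^(−4.89) = 1.29 × 10^-5
Solve x² + 1.29e-05x − 4e-09 = 0 → x = 5.71 × 10^-5 M
Fraction ionized = 5.71 × 10^-5 / 0.00031 = 0.1842 → 18.4%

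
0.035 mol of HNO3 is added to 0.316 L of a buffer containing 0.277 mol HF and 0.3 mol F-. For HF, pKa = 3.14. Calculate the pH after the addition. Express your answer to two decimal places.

After neutralization: n(HF) = 0.312 mol, n(F-) = 0.265 mol.
pH = pKa + log([A⁻]/[HA]) = 3.14 + log(0.265/0.312) = 3.14 -0.071

pH = 3.07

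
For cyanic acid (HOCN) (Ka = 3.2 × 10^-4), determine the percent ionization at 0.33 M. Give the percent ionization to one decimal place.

HOCN ⇌ OCN- + H+; let x = [H+] at equilibrium.
x ≈ √(Ka·C₀) = √(3.2 × 10^-4 × 0.33) = 1.03 × 10^-2 M
Fraction ionized = 1.03 × 10^-2 / 0.33 = 0.0312 → 3.1%

3.1%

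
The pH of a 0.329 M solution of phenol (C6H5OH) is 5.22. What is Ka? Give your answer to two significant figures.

[H+] = 10^(-5.22) = 6.03 × 10^-6 M
At equilibrium [HA] = 0.329 − 6.03 × 10^-6 = 3.29 × 10^-1 M
Ka = [H+][A-]/[HA] = (6.03 × 10^-6)² / 3.29 × 10^-1 = 1.1 × 10^-10

Ka = 1.1 × 10^-10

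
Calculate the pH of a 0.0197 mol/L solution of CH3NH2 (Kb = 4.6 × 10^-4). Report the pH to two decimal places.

pH = 11.45

CH3NH2 + H2O ⇌ CH3NH3+ + OH-
Kb = x²/(0.0197 − x) = 4.6 × 10^-4
x is not negligible relative to C₀; solve x² + 0.00046·x − 9.06e-06 = 0.
x = (−Kb + √(Kb² + 4·Kb·C₀))/2 = 2.79 × 10^-3 M
pOH = 2.55, so pH = 14.00 − pOH = 11.45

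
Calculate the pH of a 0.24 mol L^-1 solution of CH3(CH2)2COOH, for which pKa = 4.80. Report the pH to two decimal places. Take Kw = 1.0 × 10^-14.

pH = 2.71

CH3(CH2)2COOH ⇌ CH3(CH2)2COO- + H+
Ka = 10^(−4.80) = 1.58 × 10^-5
Ka = x²/(0.24 − x) = 1.58 × 10^-5
Since Ka ≪ C₀, x ≈ √(Ka·C₀) = 1.95 × 10^-3 M.
Check: 0.81% ionized — well under 5%, approximation valid.
pH = −log[H+] = −log(1.95 × 10^-3) = 2.71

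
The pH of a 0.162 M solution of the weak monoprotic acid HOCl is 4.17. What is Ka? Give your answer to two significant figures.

[H+] = 10^(-4.17) = 6.76 × 10^-5 M
At equilibrium [HA] = 0.162 − 6.76 × 10^-5 = 1.62 × 10^-1 M
Ka = [H+][A-]/[HA] = (6.76 × 10^-5)² / 1.62 × 10^-1 = 2.8 × 10^-8

Ka = 2.8 × 10^-8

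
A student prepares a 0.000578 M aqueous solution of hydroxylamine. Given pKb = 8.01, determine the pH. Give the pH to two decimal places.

pH = 8.38

NH2OH + H2O ⇌ NH3OH+ + OH-
Kb = 10^(−8.01) = 9.77 × 10^-9
Let x = [OH-] at equilibrium. Kb = x²/(0.000578 − x).
Assume x ≪ 0.000578: x ≈ √(9.77 × 10^-9 × 0.000578) = 2.38 × 10^-6 M
(x/C₀ = 0.41% < 5%, so the approximation holds.)
pOH = 5.62, so pH = 14.00 − pOH = 8.38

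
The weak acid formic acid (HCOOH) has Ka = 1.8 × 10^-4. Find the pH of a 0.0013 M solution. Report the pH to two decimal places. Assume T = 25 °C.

pH = 3.40

HCOOH ⇌ HCOO- + H+
From the ICE table, Ka = [H+]²/(0.0013 − [H+]) = 1.8 × 10^-4.
The 5% rule fails; solving [H+]² + Ka·[H+] − Ka·C₀ = 0 exactly:
[H+] = [−0.00018 + √(0.00018² + 9.36e-07)]/2 = 4.02 × 10^-4 M
pH = −log(4.02 × 10^-4) = 3.40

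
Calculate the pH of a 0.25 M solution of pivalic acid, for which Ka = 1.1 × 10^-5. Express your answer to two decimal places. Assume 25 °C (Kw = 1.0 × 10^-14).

(CH3)3CCOOH ⇌ (CH3)3CCOO- + H+
Ka = x²/(0.25 − x) = 1.1 × 10^-5
Neglecting x in the denominator: x = √(1.1 × 10^-5 × 0.25) = 1.66 × 10^-3 M
Check: 0.66% ionized — well under 5%, approximation valid.
pH = −log[H+] = −log(1.66 × 10^-3) = 2.78

pH = 2.78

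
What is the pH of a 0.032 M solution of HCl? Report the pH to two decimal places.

pH = 1.49

HCl is a strong acid and dissociates completely, so [H+] = 0.032 M.
pH = -log(0.032) = 1.49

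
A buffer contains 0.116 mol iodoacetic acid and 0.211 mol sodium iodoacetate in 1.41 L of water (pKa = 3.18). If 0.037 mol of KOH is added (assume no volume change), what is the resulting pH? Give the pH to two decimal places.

After neutralization: n(ICH2COOH) = 0.079 mol, n(ICH2COO-) = 0.248 mol.
pH = pKa + log([A⁻]/[HA]) = 3.18 + log(0.248/0.079) = 3.18 +0.497

pH = 3.68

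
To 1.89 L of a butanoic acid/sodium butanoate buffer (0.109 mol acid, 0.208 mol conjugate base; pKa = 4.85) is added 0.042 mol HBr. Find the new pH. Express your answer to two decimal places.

pH = 4.89

Added H+ converts CH3(CH2)2COO- to CH3(CH2)2COOH: CH3(CH2)2COOH → 0.151 mol, CH3(CH2)2COO- → 0.166 mol.
pH = pKa + log([A⁻]/[HA]) = 4.85 + log(0.166/0.151) = 4.85 +0.041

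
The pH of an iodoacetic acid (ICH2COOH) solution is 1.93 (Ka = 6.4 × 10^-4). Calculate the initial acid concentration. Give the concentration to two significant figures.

[H+] = 10^(-1.93) = 1.17 × 10^-2 M = x
Ka = x²/(C₀ − x) ⇒ C₀ = x + x²/Ka
C₀ = 1.17 × 10^-2 + (1.17 × 10^-2)²/(6.4 × 10^-4) = 2.26 × 10^-1 M

C₀ = 2.3 × 10^-1 M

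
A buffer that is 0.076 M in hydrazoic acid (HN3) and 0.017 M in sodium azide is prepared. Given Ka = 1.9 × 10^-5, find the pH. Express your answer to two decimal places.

pKa = −log(1.9 × 10^-5) = 4.721
Henderson–Hasselbalch: pH = pKa + log([N3-]/[HN3]) = 4.721 + log(0.017/0.076)
pH = 4.721 + (-0.650) = 4.07

pH = 4.07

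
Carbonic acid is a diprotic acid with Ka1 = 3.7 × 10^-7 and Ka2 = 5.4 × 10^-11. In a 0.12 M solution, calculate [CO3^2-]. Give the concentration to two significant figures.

First ionization gives [H+] ≈ [HCO3-] = 2.11 × 10^-4 M.
Second step: Ka2 = [H+][CO3^2-]/[HCO3-] ≈ [CO3^2-] (since [H+] ≈ [HCO3-]).
So [CO3^2-] ≈ Ka2.

5.4 × 10^-11 M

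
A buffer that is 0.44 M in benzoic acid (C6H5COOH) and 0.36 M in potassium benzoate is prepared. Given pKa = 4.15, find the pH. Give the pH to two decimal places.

pH = pKa + log([A⁻]/[HA]) = 4.15 + log(0.36/0.44)
pH = 4.15 + (-0.087) = 4.06

pH = 4.06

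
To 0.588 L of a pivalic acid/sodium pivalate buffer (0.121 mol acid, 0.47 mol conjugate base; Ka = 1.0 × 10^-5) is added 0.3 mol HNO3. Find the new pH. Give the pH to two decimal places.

Added H+ converts (CH3)3CCOO- to (CH3)3CCOOH: (CH3)3CCOOH → 0.421 mol, (CH3)3CCOO- → 0.17 mol.
pKa = −log(1.0 × 10^-5) = 5.000
Henderson–Hasselbalch with mole ratio 0.17/0.421: pH = 5.000 + (-0.394)

pH = 4.61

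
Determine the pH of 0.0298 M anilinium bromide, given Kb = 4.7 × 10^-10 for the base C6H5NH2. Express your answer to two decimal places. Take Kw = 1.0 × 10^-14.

pH = 3.10

C6H5NH3+ is the conjugate acid of the weak base C6H5NH2.
Ka = Kw/Kb = 1.0×10^-14 / 4.7 × 10^-10 = 2.13 × 10^-5
From the ICE table, Ka = [H+]²/(0.0298 − [H+]) = 2.13 × 10^-5.
Assume [H+] ≪ 0.0298: [H+] ≈ √(2.13 × 10^-5 × 0.0298) = 7.97 × 10^-4 M
Check: 2.7% ionized — well under 5%, approximation valid.
pH = −log[H+] = −log(7.97 × 10^-4) = 3.10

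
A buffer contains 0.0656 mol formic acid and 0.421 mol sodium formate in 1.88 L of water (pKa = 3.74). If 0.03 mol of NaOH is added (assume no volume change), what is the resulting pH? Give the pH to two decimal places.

OH- converts HCOOH to HCOO-: HCOOH → 0.0356 mol, HCOO- → 0.451 mol.
Henderson–Hasselbalch with mole ratio 0.451/0.0356: pH = 3.74 + (+1.103)

pH = 4.84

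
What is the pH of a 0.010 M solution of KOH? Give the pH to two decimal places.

pH = 12.00

KOH is a strong base; [OH-] = 0.01 M.
pOH = -log(0.01) = 2.00
pH = 14.00 - 2.00 = 12.00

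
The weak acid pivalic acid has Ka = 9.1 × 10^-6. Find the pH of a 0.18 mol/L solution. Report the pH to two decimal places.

(CH3)3CCOOH ⇌ (CH3)3CCOO- + H+
From the ICE table, Ka = x²/(0.18 − x) = 9.1 × 10^-6.
Since Ka ≪ C₀, x ≈ √(Ka·C₀) = 1.28 × 10^-3 M.
pH = −log[H+] = −log(1.28 × 10^-3) = 2.89

pH = 2.89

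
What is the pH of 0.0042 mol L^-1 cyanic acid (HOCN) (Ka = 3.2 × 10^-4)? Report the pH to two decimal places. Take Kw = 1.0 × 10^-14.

pH = 3.00

HOCN ⇌ OCN- + H+
Ka = x²/(0.0042 − x) = 3.2 × 10^-4
Here C₀/Ka ≈ 13.1, so the small-x approximation fails. Use the quadratic:
x = [−0.00032 + √(0.00032² + 5.38e-06)]/2 = 1.01 × 10^-3 M
pH = −log(1.01 × 10^-3) = 3.00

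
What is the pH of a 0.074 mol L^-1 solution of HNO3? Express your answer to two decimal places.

HNO3 is a strong acid and dissociates completely, so [H+] = 0.074 M.
pH = -log(0.074) = 1.13

pH = 1.13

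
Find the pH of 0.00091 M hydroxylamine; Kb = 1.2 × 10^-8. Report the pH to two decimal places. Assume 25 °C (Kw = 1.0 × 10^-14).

NH2OH + H2O ⇌ NH3OH+ + OH-
Kb = [OH-]²/(0.00091 − [OH-]) = 1.2 × 10^-8
Assume [OH-] ≪ 0.00091: [OH-] ≈ √(1.2 × 10^-8 × 0.00091) = 3.30 × 10^-6 M
Check: 0.36% ionized — well under 5%, approximation valid.
pOH = −log(3.30 × 10^-6) = 5.48; pH = 14.00 − 5.48 = 8.52

pH = 8.52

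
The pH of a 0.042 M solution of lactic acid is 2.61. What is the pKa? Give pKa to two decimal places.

pKa = 3.82

[H+] = 10^(-2.61) = 2.45 × 10^-3 M
At equilibrium [HA] = 0.042 − 2.45 × 10^-3 = 3.96 × 10^-2 M
Ka = [H+][A-]/[HA] = (2.45 × 10^-3)² / 3.96 × 10^-2 = 1.52 × 10^-4
pKa = -log(1.52 × 10^-4) = 3.82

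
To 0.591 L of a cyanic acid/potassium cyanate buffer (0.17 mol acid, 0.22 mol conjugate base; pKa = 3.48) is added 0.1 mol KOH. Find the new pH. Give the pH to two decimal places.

OH- converts HOCN to OCN-: HOCN → 0.07 mol, OCN- → 0.32 mol.
pH = pKa + log(n_OCN-/n_HOCN) = 3.48 + log(0.32/0.07) = 3.48 + (+0.660)

pH = 4.14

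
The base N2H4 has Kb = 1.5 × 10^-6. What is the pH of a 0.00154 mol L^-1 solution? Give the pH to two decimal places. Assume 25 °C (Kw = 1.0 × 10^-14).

pH = 9.68

N2H4 + H2O ⇌ N2H5+ + OH-
From the ICE table, Kb = [OH-]²/(0.00154 − [OH-]) = 1.5 × 10^-6.
Assume [OH-] ≪ 0.00154: [OH-] ≈ √(1.5 × 10^-6 × 0.00154) = 4.81 × 10^-5 M
pOH = 4.32, so pH = 14.00 − pOH = 9.68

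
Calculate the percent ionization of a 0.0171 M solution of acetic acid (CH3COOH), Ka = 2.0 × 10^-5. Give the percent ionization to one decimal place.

3.4%

CH3COOH ⇌ CH3COO- + H+; let x = [H+] at equilibrium.
x ≈ √(Ka·C₀) = √(2.0 × 10^-5 × 0.0171) = 5.85 × 10^-4 M
Fraction ionized = 5.85 × 10^-4 / 0.0171 = 0.0342 → 3.4%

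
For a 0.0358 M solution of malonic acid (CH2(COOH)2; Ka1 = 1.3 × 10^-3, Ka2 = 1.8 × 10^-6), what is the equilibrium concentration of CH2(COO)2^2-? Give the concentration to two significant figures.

1.8 × 10^-6 M

First ionization gives [H+] ≈ [CH2(COOH)COO-] = 6.20 × 10^-3 M.
Second step: Ka2 = [H+][CH2(COO)2^2-]/[CH2(COOH)COO-] ≈ [CH2(COO)2^2-] (since [H+] ≈ [CH2(COOH)COO-]).
So [CH2(COO)2^2-] ≈ Ka2.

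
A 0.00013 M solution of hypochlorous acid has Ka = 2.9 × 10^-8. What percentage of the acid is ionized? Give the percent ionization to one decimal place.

HOCl ⇌ OCl- + H+; let x = [H+] at equilibrium.
x ≈ √(Ka·C₀) = √(2.9 × 10^-8 × 0.00013) = 1.94 × 10^-6 M
Fraction ionized = 1.94 × 10^-6 / 0.00013 = 0.0149 → 1.5%

1.5%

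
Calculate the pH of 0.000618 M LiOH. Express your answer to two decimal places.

pH = 10.79

LiOH is a strong base; [OH-] = 0.000618 M.
pOH = -log(0.000618) = 3.21
pH = 14.00 - 3.21 = 10.79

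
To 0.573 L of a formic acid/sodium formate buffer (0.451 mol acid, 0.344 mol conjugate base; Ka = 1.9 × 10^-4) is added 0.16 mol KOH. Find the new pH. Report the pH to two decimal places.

pH = 3.96

After neutralization: n(HCOOH) = 0.291 mol, n(HCOO-) = 0.504 mol.
pKa = −log(1.9 × 10^-4) = 3.721
pH = pKa + log([A⁻]/[HA]) = 3.721 + log(0.504/0.291) = 3.721 +0.239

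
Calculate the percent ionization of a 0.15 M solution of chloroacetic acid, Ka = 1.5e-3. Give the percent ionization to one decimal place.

9.5%

ClCH2COOH ⇌ ClCH2COO- + H+; let x = [H+] at equilibrium.
Solve x² + 0.0015x − 0.000225 = 0 → x = 1.43 × 10^-2 M
% ionization = x/C₀ × 100% = 1.43 × 10^-2/0.15 × 100% = 9.5%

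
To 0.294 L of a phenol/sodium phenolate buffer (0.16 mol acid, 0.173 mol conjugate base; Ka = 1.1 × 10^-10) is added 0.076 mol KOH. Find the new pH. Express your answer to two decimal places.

pH = 10.43

After neutralization: n(C6H5OH) = 0.084 mol, n(C6H5O-) = 0.249 mol.
pKa = −log(1.1 × 10^-10) = 9.959
pH = pKa + log([A⁻]/[HA]) = 9.959 + log(0.249/0.084) = 9.959 +0.472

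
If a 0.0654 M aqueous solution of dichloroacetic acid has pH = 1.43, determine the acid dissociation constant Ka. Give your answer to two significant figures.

Ka = 4.9 × 10^-2

[H+] = 10^(-1.43) = 3.72 × 10^-2 M
At equilibrium [HA] = 0.0654 − 3.72 × 10^-2 = 2.82 × 10^-2 M
Ka = [H+][A-]/[HA] = (3.72 × 10^-2)² / 2.82 × 10^-2 = 4.9 × 10^-2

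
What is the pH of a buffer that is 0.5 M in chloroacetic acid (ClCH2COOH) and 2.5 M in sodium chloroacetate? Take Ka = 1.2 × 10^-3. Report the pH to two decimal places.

pH = 3.62

pKa = −log(1.2 × 10^-3) = 2.921
Using pH = pKa + log([base]/[acid]) with [base]/[acid] = 2.5/0.5:
pH = 2.921 + (+0.699) = 3.62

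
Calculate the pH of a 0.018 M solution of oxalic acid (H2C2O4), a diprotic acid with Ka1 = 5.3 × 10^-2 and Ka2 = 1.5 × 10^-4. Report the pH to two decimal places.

Ka1 ≫ Ka2, so treat the first dissociation as the only significant source of H+.
Ka1 = x²/(0.018 − x) = 5.3 × 10^-2
Solving the quadratic: x = (−Ka1 + √(Ka1² + 4·Ka1·C₀))/2 = 1.42 × 10^-2 M
pH = −log(1.42 × 10^-2) = 1.85

pH = 1.85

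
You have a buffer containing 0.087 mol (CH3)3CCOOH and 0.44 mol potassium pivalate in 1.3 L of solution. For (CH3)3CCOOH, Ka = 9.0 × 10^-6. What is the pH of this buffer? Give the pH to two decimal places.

pKa = −log(9.0 × 10^-6) = 5.046
Henderson–Hasselbalch: pH = pKa + log([(CH3)3CCOO-]/[(CH3)3CCOOH]) = 5.046 + log(0.44/0.087)
pH = 5.046 + (+0.704) = 5.75

pH = 5.75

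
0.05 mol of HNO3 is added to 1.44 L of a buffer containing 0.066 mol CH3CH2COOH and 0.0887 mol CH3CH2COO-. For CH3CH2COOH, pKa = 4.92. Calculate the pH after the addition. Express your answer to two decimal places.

Added H+ converts CH3CH2COO- to CH3CH2COOH: CH3CH2COOH → 0.116 mol, CH3CH2COO- → 0.0387 mol.
pH = pKa + log(n_CH3CH2COO-/n_CH3CH2COOH) = 4.92 + log(0.0387/0.116) = 4.92 + (-0.477)

pH = 4.44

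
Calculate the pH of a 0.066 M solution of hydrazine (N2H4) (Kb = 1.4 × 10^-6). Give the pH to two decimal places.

N2H4 + H2O ⇌ N2H5+ + OH-
From the ICE table, Kb = [OH-]²/(0.066 − [OH-]) = 1.4 × 10^-6.
Assume [OH-] ≪ 0.066: [OH-] ≈ √(1.4 × 10^-6 × 0.066) = 3.04 × 10^-4 M
pOH = −log(3.04 × 10^-4) = 3.52; pH = 14.00 − 3.52 = 10.48

pH = 10.48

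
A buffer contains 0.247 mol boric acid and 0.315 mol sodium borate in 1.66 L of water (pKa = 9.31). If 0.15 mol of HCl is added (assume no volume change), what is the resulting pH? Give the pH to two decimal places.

pH = 8.93

After neutralization: n(B(OH)3) = 0.397 mol, n(B(OH)4-) = 0.165 mol.
Henderson–Hasselbalch with mole ratio 0.165/0.397: pH = 9.31 + (-0.381)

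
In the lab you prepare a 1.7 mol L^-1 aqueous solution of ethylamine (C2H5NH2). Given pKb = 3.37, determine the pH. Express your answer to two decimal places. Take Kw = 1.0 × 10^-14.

C2H5NH2 + H2O ⇌ C2H5NH3+ + OH-
Kb = 10^(−3.37) = 4.27 × 10^-4
From the ICE table, Kb = [OH-]²/(1.7 − [OH-]) = 4.27 × 10^-4.
Since Kb ≪ C₀, [OH-] ≈ √(Kb·C₀) = 2.69 × 10^-2 M.
Check: 1.6% ionized — well under 5%, approximation valid.
pOH = −log(2.69 × 10^-2) = 1.57; pH = 14.00 − 1.57 = 12.43

pH = 12.43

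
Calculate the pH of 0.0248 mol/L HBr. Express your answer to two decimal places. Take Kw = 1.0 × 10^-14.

pH = 1.61

HBr is a strong acid and dissociates completely, so [H+] = 0.0248 M.
pH = -log(0.0248) = 1.61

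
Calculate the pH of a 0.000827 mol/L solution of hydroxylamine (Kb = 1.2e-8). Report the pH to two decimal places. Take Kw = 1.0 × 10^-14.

NH2OH + H2O ⇌ NH3OH+ + OH-
Kb = [OH-]²/(0.000827 − [OH-]) = 1.2 × 10^-8
Assume [OH-] ≪ 0.000827: [OH-] ≈ √(1.2 × 10^-8 × 0.000827) = 3.15 × 10^-6 M
([OH-]/C₀ = 0.38% < 5%, so the approximation holds.)
pOH = 5.50, so pH = 14.00 − pOH = 8.50

pH = 8.50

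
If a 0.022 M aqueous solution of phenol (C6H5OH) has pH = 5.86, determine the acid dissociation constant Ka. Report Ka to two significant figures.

Ka = 8.7 × 10^-11

[H+] = 10^(-5.86) = 1.38 × 10^-6 M
At equilibrium [HA] = 0.022 − 1.38 × 10^-6 = 2.20 × 10^-2 M
Ka = [H+][A-]/[HA] = (1.38 × 10^-6)² / 2.20 × 10^-2 = 8.7 × 10^-11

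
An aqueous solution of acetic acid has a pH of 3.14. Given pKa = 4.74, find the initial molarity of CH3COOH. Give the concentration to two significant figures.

C₀ = 3.0 × 10^-2 M

[H+] = 10^(-3.14) = 7.24 × 10^-4 M = x
Ka = 10^(−4.74) = 1.82 × 10^-5
Ka = x²/(C₀ − x) ⇒ C₀ = x + x²/Ka
C₀ = 7.24 × 10^-4 + (7.24 × 10^-4)²/(1.82 × 10^-5) = 2.95 × 10^-2 M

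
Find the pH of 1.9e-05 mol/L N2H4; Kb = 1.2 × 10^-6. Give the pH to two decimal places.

N2H4 + H2O ⇌ N2H5+ + OH-
Kb = x²/(1.9e-05 − x) = 1.2 × 10^-6
The 5% rule fails; solving x² + Kb·x − Kb·C₀ = 0 exactly:
x = (−Kb + √(Kb² + 4·Kb·C₀))/2 = 4.21 × 10^-6 M
pOH = 5.38, so pH = 14.00 − pOH = 8.62

pH = 8.62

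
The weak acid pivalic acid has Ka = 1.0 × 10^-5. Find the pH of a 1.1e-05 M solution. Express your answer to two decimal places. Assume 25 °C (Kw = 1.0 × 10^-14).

(CH3)3CCOOH ⇌ (CH3)3CCOO- + H+
From the ICE table, Ka = [H+]²/(1.1e-05 − [H+]) = 1.0 × 10^-5.
[H+] is not negligible relative to C₀; solve [H+]² + 1e-05·[H+] − 1.1e-10 = 0.
[H+] = [−1e-05 + √(1e-05² + 4.4e-10)]/2 = 6.62 × 10^-6 M
pH = −log(6.62 × 10^-6) = 5.18

pH = 5.18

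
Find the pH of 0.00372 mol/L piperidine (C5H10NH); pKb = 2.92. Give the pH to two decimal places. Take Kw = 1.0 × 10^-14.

pH = 11.20

C5H10NH + H2O ⇌ C5H10NH2+ + OH-
Kb = 10^(−2.92) = 1.20 × 10^-3
Let x = [OH-] at equilibrium. Kb = x²/(0.00372 − x).
The 5% rule fails; solving x² + Kb·x − Kb·C₀ = 0 exactly:
x = [−0.0012 + √(0.0012² + 1.79e-05)]/2 = 1.60 × 10^-3 M
pOH = 2.80, so pH = 14.00 − pOH = 11.20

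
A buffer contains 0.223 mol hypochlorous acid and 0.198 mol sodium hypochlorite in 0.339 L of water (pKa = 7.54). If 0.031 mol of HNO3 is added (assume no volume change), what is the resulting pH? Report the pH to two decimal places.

pH = 7.36

After neutralization: n(HOCl) = 0.254 mol, n(OCl-) = 0.167 mol.
pH = pKa + log([A⁻]/[HA]) = 7.54 + log(0.167/0.254) = 7.54 -0.182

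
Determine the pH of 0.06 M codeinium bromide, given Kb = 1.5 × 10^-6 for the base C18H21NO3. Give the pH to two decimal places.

pH = 4.70

C18H22NO3+ is the conjugate acid of the weak base C18H21NO3.
Ka = Kw/Kb = 1.0×10^-14 / 1.5 × 10^-6 = 6.67 × 10^-9
From the ICE table, Ka = x²/(0.06 − x) = 6.67 × 10^-9.
Neglecting x in the denominator: x = √(6.67 × 10^-9 × 0.06) = 2.00 × 10^-5 M
(x/C₀ = 0.033% < 5%, so the approximation holds.)
pH = −log(2.00 × 10^-5) = 4.70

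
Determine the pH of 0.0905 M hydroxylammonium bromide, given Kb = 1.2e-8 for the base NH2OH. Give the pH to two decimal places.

pH = 3.56

NH3OH+ is the conjugate acid of the weak base NH2OH.
Ka = Kw/Kb = 1.0×10^-14 / 1.2 × 10^-8 = 8.33 × 10^-7
Let x = [H+] at equilibrium. Ka = x²/(0.0905 − x).
Assume x ≪ 0.0905: x ≈ √(8.33 × 10^-7 × 0.0905) = 2.75 × 10^-4 M
pH = −log(2.75 × 10^-4) = 3.56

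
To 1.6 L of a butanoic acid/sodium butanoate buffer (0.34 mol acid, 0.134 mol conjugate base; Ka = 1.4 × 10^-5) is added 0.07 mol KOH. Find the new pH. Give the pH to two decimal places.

After neutralization: n(CH3(CH2)2COOH) = 0.27 mol, n(CH3(CH2)2COO-) = 0.204 mol.
pKa = −log(1.4 × 10^-5) = 4.854
pH = pKa + log([A⁻]/[HA]) = 4.854 + log(0.204/0.27) = 4.854 -0.122

pH = 4.73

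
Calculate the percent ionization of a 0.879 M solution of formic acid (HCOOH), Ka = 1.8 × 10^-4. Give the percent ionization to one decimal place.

HCOOH ⇌ HCOO- + H+; let x = [H+] at equilibrium.
x ≈ √(Ka·C₀) = √(1.8 × 10^-4 × 0.879) = 1.26 × 10^-2 M
Fraction ionized = 1.26 × 10^-2 / 0.879 = 0.0143 → 1.4%

1.4%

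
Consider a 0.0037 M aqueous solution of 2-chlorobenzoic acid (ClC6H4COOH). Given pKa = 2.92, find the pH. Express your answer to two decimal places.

ClC6H4COOH ⇌ ClC6H4COO- + H+
Ka = 10^(−2.92) = 1.20 × 10^-3
From the ICE table, Ka = [H+]²/(0.0037 − [H+]) = 1.20 × 10^-3.
The 5% rule fails; solving [H+]² + Ka·[H+] − Ka·C₀ = 0 exactly:
[H+] = (−Ka + √(Ka² + 4·Ka·C₀))/2 = 1.59 × 10^-3 M
pH = −log(1.59 × 10^-3) = 2.80

pH = 2.80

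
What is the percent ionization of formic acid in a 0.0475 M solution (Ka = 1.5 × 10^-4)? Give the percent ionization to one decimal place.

5.5%

HCOOH ⇌ HCOO- + H+; let x = [H+] at equilibrium.
Ka = x²/(C₀ − x); solving the quadratic gives x = 2.60 × 10^-3 M.
Fraction ionized = 2.60 × 10^-3 / 0.0475 = 0.0547 → 5.5%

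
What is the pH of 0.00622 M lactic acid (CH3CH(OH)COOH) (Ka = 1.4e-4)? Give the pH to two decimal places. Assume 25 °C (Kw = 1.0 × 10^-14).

CH3CH(OH)COOH ⇌ CH3CH(OH)COO- + H+
From the ICE table, Ka = [H+]²/(0.00622 − [H+]) = 1.4 × 10^-4.
The 5% rule fails; solving [H+]² + Ka·[H+] − Ka·C₀ = 0 exactly:
[H+] = (−Ka + √(Ka² + 4·Ka·C₀))/2 = 8.66 × 10^-4 M
pH = −log(8.66 × 10^-4) = 3.06

pH = 3.06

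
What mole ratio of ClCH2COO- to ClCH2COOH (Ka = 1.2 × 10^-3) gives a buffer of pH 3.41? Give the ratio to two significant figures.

pKa = -log(1.2 × 10^-3) = 2.921
pH = pKa + log(r) ⇒ log(r) = 3.41 − 2.921 = +0.489
r = [ClCH2COO-]/[ClCH2COOH] = 10^(+0.489) = 3.08

ratio = 3.1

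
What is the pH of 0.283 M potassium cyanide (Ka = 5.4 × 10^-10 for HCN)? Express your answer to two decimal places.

pH = 11.36

CN- is the conjugate base of the weak acid HCN.
Kb = Kw/Ka = 1.0×10^-14 / 5.4 × 10^-10 = 1.85 × 10^-5
Kb = x²/(0.283 − x) = 1.85 × 10^-5
Neglecting x in the denominator: x = √(1.85 × 10^-5 × 0.283) = 2.29 × 10^-3 M
(x/C₀ = 0.81% < 5%, so the approximation holds.)
pOH = −log(2.29 × 10^-3) = 2.64; pH = 14.00 − 2.64 = 11.36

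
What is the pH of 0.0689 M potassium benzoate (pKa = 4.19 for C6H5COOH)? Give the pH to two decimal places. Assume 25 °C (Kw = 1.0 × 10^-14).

pH = 8.51

C6H5COO- is the conjugate base of the weak acid C6H5COOH.
Ka = 10^(−4.19) = 6.46 × 10^-5
Kb = Kw/Ka = 1.0×10^-14 / 6.46 × 10^-5 = 1.55 × 10^-10
From the ICE table, Kb = x²/(0.0689 − x) = 1.55 × 10^-10.
Neglecting x in the denominator: x = √(1.55 × 10^-10 × 0.0689) = 3.27 × 10^-6 M
(x/C₀ = 0.0047% < 5%, so the approximation holds.)
pOH = −log(3.27 × 10^-6) = 5.49; pH = 14.00 − 5.49 = 8.51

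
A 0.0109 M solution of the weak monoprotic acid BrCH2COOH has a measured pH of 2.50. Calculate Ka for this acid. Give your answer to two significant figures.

[H+] = 10^(-2.50) = 3.16 × 10^-3 M
At equilibrium [HA] = 0.0109 − 3.16 × 10^-3 = 7.74 × 10^-3 M
Ka = [H+][A-]/[HA] = (3.16 × 10^-3)² / 7.74 × 10^-3 = 1.3 × 10^-3

Ka = 1.3 × 10^-3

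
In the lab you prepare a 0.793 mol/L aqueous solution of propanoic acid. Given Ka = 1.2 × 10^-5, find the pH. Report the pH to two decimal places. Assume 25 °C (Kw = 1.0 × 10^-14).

pH = 2.51

CH3CH2COOH ⇌ CH3CH2COO- + H+
Let x = [H+] at equilibrium. Ka = x²/(0.793 − x).
Since Ka ≪ C₀, x ≈ √(Ka·C₀) = 3.08 × 10^-3 M.
pH = −log[H+] = −log(3.08 × 10^-3) = 2.51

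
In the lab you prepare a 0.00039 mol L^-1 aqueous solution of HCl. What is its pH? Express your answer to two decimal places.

HCl is a strong acid and dissociates completely, so [H+] = 0.00039 M.
pH = -log(0.00039) = 3.41

pH = 3.41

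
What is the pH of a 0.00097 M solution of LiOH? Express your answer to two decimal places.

pH = 10.99

LiOH is a strong base; [OH-] = 0.00097 M.
pOH = -log(0.00097) = 3.01
pH = 14.00 - 3.01 = 10.99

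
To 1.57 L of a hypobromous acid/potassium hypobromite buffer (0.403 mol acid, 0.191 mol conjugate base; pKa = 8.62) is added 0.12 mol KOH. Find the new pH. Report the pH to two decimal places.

pH = 8.66

After neutralization: n(HOBr) = 0.283 mol, n(OBr-) = 0.311 mol.
pH = pKa + log([A⁻]/[HA]) = 8.62 + log(0.311/0.283) = 8.62 +0.041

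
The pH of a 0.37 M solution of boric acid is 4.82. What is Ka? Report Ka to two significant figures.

Ka = 6.2 × 10^-10

[H+] = 10^(-4.82) = 1.51 × 10^-5 M
At equilibrium [HA] = 0.37 − 1.51 × 10^-5 = 3.70 × 10^-1 M
Ka = [H+][A-]/[HA] = (1.51 × 10^-5)² / 3.70 × 10^-1 = 6.2 × 10^-10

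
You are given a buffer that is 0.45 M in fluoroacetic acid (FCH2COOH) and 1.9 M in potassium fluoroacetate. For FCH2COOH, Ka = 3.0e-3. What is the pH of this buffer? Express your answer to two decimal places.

pH = 3.15

pKa = −log(3.0 × 10^-3) = 2.523
Henderson–Hasselbalch: pH = pKa + log([FCH2COO-]/[FCH2COOH]) = 2.523 + log(1.9/0.45)
pH = 2.523 + (+0.626) = 3.15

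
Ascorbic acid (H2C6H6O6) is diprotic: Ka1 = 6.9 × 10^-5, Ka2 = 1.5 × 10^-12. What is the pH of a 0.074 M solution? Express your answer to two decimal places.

Ka1 ≫ Ka2, so treat the first dissociation as the only significant source of H+.
Ka1 = x²/(0.074 − x) = 6.9 × 10^-5
x ≈ √(6.9 × 10^-5 × 0.074) = 2.26 × 10^-3 M
pH = −log(2.26 × 10^-3) = 2.65

pH = 2.65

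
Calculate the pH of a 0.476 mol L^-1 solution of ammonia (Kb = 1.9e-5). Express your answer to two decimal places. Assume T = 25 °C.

pH = 11.48

NH3 + H2O ⇌ NH4+ + OH-
From the ICE table, Kb = x²/(0.476 − x) = 1.9 × 10^-5.
Assume x ≪ 0.476: x ≈ √(1.9 × 10^-5 × 0.476) = 3.01 × 10^-3 M
Check: 0.63% ionized — well under 5%, approximation valid.
pOH = 2.52, so pH = 14.00 − pOH = 11.48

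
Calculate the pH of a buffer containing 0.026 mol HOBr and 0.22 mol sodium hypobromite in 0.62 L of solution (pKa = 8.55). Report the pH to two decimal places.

Henderson–Hasselbalch: pH = pKa + log([OBr-]/[HOBr]) = 8.55 + log(0.22/0.026)
pH = 8.55 + (+0.927) = 9.48

pH = 9.48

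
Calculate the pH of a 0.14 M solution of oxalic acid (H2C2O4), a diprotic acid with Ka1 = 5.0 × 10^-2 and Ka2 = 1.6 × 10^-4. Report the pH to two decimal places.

Ka1 ≫ Ka2, so treat the first dissociation as the only significant source of H+.
Ka1 = x²/(0.14 − x) = 5.0 × 10^-2
Solving the quadratic: x = (−Ka1 + √(Ka1² + 4·Ka1·C₀))/2 = 6.23 × 10^-2 M
pH = −log(6.23 × 10^-2) = 1.21

pH = 1.21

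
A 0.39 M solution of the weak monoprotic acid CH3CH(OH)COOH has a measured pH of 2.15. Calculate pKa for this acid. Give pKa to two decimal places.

[H+] = 10^(-2.15) = 7.08 × 10^-3 M
At equilibrium [HA] = 0.39 − 7.08 × 10^-3 = 3.83 × 10^-1 M
Ka = [H+][A-]/[HA] = (7.08 × 10^-3)² / 3.83 × 10^-1 = 1.31 × 10^-4
pKa = -log(1.31 × 10^-4) = 3.88

pKa = 3.88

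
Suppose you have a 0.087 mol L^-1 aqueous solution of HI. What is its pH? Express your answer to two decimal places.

HI is a strong acid and dissociates completely, so [H+] = 0.087 M.
pH = -log(0.087) = 1.06

pH = 1.06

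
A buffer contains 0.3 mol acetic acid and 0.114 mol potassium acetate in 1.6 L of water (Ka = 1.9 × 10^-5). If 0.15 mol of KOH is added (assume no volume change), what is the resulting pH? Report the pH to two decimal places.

After neutralization: n(CH3COOH) = 0.15 mol, n(CH3COO-) = 0.264 mol.
pKa = −log(1.9 × 10^-5) = 4.721
pH = pKa + log([A⁻]/[HA]) = 4.721 + log(0.264/0.15) = 4.721 +0.246

pH = 4.97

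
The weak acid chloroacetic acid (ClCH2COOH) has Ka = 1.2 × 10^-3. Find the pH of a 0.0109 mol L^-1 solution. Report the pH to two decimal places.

ClCH2COOH ⇌ ClCH2COO- + H+
Ka = [H+]²/(0.0109 − [H+]) = 1.2 × 10^-3
[H+] is not negligible relative to C₀; solve [H+]² + 0.0012·[H+] − 1.31e-05 = 0.
[H+] = (−Ka + √(Ka² + 4·Ka·C₀))/2 = 3.07 × 10^-3 M
pH = −log(3.07 × 10^-3) = 2.51

pH = 2.51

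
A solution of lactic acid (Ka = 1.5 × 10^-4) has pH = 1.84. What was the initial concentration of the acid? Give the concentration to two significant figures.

C₀ = 1.4 M

[H+] = 10^(-1.84) = 1.45 × 10^-2 M = x
Ka = x²/(C₀ − x) ⇒ C₀ = x + x²/Ka
C₀ = 1.45 × 10^-2 + (1.45 × 10^-2)²/(1.5 × 10^-4) = 1.42 M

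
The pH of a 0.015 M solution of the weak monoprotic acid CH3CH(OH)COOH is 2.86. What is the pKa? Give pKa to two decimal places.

pKa = 3.85

[H+] = 10^(-2.86) = 1.38 × 10^-3 M
At equilibrium [HA] = 0.015 − 1.38 × 10^-3 = 1.36 × 10^-2 M
Ka = [H+][A-]/[HA] = (1.38 × 10^-3)² / 1.36 × 10^-2 = 1.40 × 10^-4
pKa = -log(1.40 × 10^-4) = 3.85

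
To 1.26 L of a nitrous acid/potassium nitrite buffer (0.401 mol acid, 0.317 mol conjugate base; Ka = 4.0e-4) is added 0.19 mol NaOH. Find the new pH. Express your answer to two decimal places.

pH = 3.78

After neutralization: n(HNO2) = 0.211 mol, n(NO2-) = 0.507 mol.
pKa = −log(4.0 × 10^-4) = 3.398
pH = pKa + log(n_NO2-/n_HNO2) = 3.398 + log(0.507/0.211) = 3.398 + (+0.381)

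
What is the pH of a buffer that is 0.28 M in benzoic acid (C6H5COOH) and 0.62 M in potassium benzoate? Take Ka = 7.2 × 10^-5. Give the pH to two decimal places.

pH = 4.49

pKa = −log(7.2 × 10^-5) = 4.143
pH = pKa + log([A⁻]/[HA]) = 4.143 + log(0.62/0.28)
pH = 4.143 + (+0.345) = 4.49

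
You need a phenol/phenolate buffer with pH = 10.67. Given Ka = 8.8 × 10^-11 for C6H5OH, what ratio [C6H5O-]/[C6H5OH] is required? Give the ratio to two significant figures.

ratio = 4.1

pKa = -log(8.8 × 10^-11) = 10.056
pH = pKa + log(r) ⇒ log(r) = 10.67 − 10.056 = +0.614
r = [C6H5O-]/[C6H5OH] = 10^(+0.614) = 4.11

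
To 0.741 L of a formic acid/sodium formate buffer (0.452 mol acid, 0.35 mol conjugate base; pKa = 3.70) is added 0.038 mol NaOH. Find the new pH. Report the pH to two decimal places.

pH = 3.67

After neutralization: n(HCOOH) = 0.414 mol, n(HCOO-) = 0.388 mol.
pH = pKa + log(n_HCOO-/n_HCOOH) = 3.70 + log(0.388/0.414) = 3.70 + (-0.028)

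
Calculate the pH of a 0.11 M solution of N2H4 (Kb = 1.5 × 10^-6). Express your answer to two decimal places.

pH = 10.61

N2H4 + H2O ⇌ N2H5+ + OH-
From the ICE table, Kb = x²/(0.11 − x) = 1.5 × 10^-6.
Neglecting x in the denominator: x = √(1.5 × 10^-6 × 0.11) = 4.06 × 10^-4 M
pOH = 3.39, so pH = 14.00 − pOH = 10.61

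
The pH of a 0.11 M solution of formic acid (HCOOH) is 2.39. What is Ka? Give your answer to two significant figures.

[H+] = 10^(-2.39) = 4.07 × 10^-3 M
At equilibrium [HA] = 0.11 − 4.07 × 10^-3 = 1.06 × 10^-1 M
Ka = [H+][A-]/[HA] = (4.07 × 10^-3)² / 1.06 × 10^-1 = 1.6 × 10^-4

Ka = 1.6 × 10^-4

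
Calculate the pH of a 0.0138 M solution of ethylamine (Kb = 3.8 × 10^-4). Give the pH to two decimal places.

C2H5NH2 + H2O ⇌ C2H5NH3+ + OH-
From the ICE table, Kb = [OH-]²/(0.0138 − [OH-]) = 3.8 × 10^-4.
[OH-] is not negligible relative to C₀; solve [OH-]² + 0.00038·[OH-] − 5.24e-06 = 0.
[OH-] = (−Kb + √(Kb² + 4·Kb·C₀))/2 = 2.11 × 10^-3 M
pOH = −log(2.11 × 10^-3) = 2.68; pH = 14.00 − 2.68 = 11.32

pH = 11.32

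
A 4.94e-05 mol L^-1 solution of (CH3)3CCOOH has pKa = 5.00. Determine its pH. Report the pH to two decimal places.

pH = 4.75

(CH3)3CCOOH ⇌ (CH3)3CCOO- + H+
Ka = 10^(−5.00) = 1.00 × 10^-5
Ka = x²/(4.94e-05 − x) = 1.00 × 10^-5
x is not negligible relative to C₀; solve x² + 1e-05·x − 4.94e-10 = 0.
x = [−1e-05 + √(1e-05² + 1.98e-09)]/2 = 1.78 × 10^-5 M
pH = −log[H+] = −log(1.78 × 10^-5) = 4.75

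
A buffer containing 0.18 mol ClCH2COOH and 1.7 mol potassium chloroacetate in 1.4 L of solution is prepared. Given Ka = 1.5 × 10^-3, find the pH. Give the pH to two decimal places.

pKa = −log(1.5 × 10^-3) = 2.824
Henderson–Hasselbalch: pH = pKa + log([ClCH2COO-]/[ClCH2COOH]) = 2.824 + log(1.7/0.18)
pH = 2.824 + (+0.975) = 3.80

pH = 3.80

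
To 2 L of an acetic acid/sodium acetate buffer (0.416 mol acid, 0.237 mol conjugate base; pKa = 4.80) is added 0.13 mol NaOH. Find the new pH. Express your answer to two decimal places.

pH = 4.91

OH- converts CH3COOH to CH3COO-: CH3COOH → 0.286 mol, CH3COO- → 0.367 mol.
pH = pKa + log(n_CH3COO-/n_CH3COOH) = 4.80 + log(0.367/0.286) = 4.80 + (+0.108)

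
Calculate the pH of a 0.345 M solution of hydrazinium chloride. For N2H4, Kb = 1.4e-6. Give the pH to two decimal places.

N2H5+ is the conjugate acid of the weak base N2H4.
Ka = Kw/Kb = 1.0×10^-14 / 1.4 × 10^-6 = 7.14 × 10^-9
From the ICE table, Ka = x²/(0.345 − x) = 7.14 × 10^-9.
Since Ka ≪ C₀, x ≈ √(Ka·C₀) = 4.96 × 10^-5 M.
Check: 0.014% ionized — well under 5%, approximation valid.
pH = −log[H+] = −log(4.96 × 10^-5) = 4.30

pH = 4.30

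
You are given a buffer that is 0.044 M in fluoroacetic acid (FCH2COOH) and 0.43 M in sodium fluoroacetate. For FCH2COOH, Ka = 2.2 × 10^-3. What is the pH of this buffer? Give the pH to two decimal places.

pH = 3.65

pKa = −log(2.2 × 10^-3) = 2.658
Using pH = pKa + log([base]/[acid]) with [base]/[acid] = 0.43/0.044:
pH = 2.658 + (+0.990) = 3.65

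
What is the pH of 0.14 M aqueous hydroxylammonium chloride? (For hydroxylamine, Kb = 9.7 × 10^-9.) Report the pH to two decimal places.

NH3OH+ is the conjugate acid of the weak base NH2OH.
Ka = Kw/Kb = 1.0×10^-14 / 9.7 × 10^-9 = 1.03 × 10^-6
Ka = x²/(0.14 − x) = 1.03 × 10^-6
Neglecting x in the denominator: x = √(1.03 × 10^-6 × 0.14) = 3.80 × 10^-4 M
pH = −log[H+] = −log(3.80 × 10^-4) = 3.42

pH = 3.42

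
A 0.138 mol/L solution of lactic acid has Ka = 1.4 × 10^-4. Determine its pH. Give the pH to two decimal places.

pH = 2.36

CH3CH(OH)COOH ⇌ CH3CH(OH)COO- + H+
From the ICE table, Ka = [H+]²/(0.138 − [H+]) = 1.4 × 10^-4.
Since Ka ≪ C₀, [H+] ≈ √(Ka·C₀) = 4.40 × 10^-3 M.
Check: 3.2% ionized — well under 5%, approximation valid.
pH = −log(4.40 × 10^-3) = 2.36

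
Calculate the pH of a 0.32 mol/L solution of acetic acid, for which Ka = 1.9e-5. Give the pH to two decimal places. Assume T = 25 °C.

pH = 2.61

CH3COOH ⇌ CH3COO- + H+
From the ICE table, Ka = [H+]²/(0.32 − [H+]) = 1.9 × 10^-5.
Neglecting [H+] in the denominator: [H+] = √(1.9 × 10^-5 × 0.32) = 2.47 × 10^-3 M
([H+]/C₀ = 0.77% < 5%, so the approximation holds.)
pH = −log[H+] = −log(2.47 × 10^-3) = 2.61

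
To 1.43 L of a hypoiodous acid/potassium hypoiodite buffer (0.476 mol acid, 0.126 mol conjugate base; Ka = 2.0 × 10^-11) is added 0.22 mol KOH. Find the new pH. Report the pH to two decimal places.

After neutralization: n(HOI) = 0.256 mol, n(OI-) = 0.346 mol.
pKa = −log(2.0 × 10^-11) = 10.699
pH = pKa + log([A⁻]/[HA]) = 10.699 + log(0.346/0.256) = 10.699 +0.131

pH = 10.83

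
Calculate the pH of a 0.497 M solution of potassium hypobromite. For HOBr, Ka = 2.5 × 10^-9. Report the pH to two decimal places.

pH = 11.15

OBr- is the conjugate base of the weak acid HOBr.
Kb = Kw/Ka = 1.0×10^-14 / 2.5 × 10^-9 = 4.00 × 10^-6
Let x = [OH-] at equilibrium. Kb = x²/(0.497 − x).
Since Kb ≪ C₀, x ≈ √(Kb·C₀) = 1.41 × 10^-3 M.
(x/C₀ = 0.28% < 5%, so the approximation holds.)
pOH = 2.85, so pH = 14.00 − pOH = 11.15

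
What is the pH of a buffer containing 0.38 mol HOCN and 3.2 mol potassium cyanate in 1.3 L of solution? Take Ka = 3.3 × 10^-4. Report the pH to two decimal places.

pKa = −log(3.3 × 10^-4) = 3.481
Henderson–Hasselbalch: pH = pKa + log([OCN-]/[HOCN]) = 3.481 + log(3.2/0.38)
pH = 3.481 + (+0.925) = 4.41

pH = 4.41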